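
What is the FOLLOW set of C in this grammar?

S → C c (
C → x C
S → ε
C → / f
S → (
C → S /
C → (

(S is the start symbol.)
In S → C c (: C is followed by c '(', add FIRST(c '(') \ {ε} = { 'c' }
In C → x C: C is at the end; this adds FOLLOW(C) to itself — nothing new

Taking the union: FOLLOW(C) = { 'c' }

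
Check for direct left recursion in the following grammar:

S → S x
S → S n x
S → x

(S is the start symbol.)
Direct left recursion occurs when N → N α for some non-terminal N (the right-hand side begins with the left-hand side itself).

S → S x: LEFT RECURSIVE (starts with S)
S → S n x: LEFT RECURSIVE (starts with S)
S → x: starts with x

The grammar has direct left recursion on: S.

Answer: Yes, S is left-recursive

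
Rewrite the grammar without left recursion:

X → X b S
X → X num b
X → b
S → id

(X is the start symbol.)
X → b X'
X' → b S X'
X' → num b X'
X' → ε
S → id

X is directly left-recursive. The standard transformation for
  A → A α₁ | ... | A α_m | β₁ | ... | β_n
is
  A  → β₁ A' | ... | β_n A'
  A' → α₁ A' | ... | α_m A' | ε

X → b becomes X → b X'
X → X b S becomes X' → b S X'
X → X num b becomes X' → num b X'
Add X' → ε

Productions for other non-terminals are unchanged:
  S → id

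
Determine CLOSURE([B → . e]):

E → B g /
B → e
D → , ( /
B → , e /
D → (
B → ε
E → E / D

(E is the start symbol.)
{ [B → . e] }

Start with: [B → . e]
The dot precedes the terminal e, so nothing is added.

CLOSURE = { [B → . e] }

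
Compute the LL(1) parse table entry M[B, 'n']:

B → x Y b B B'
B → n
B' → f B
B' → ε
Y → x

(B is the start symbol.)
B → n

To find M[B, 'n'], we find productions for B where 'n' is in the predict set (PREDICT(N → α) = (FIRST(α) \ {ε}) ∪ (FOLLOW(N) if α ⇒* ε)).

B → x Y b B B': PREDICT = { 'x' }
B → n: PREDICT = { 'n' }
  'n' is in predict set, so this production goes in M[B, 'n']

M[B, 'n'] = B → n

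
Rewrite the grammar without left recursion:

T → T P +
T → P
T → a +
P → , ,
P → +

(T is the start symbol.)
T is directly left-recursive. The standard transformation for
  A → A α₁ | ... | A α_m | β₁ | ... | β_n
is
  A  → β₁ A' | ... | β_n A'
  A' → α₁ A' | ... | α_m A' | ε

T → P becomes T → P T'
T → a + becomes T → a + T'
T → T P + becomes T' → P + T'
Add T' → ε

Productions for other non-terminals are unchanged:
  P → , ,
  P → +

Resulting grammar:
T → P T'
T → a + T'
T' → P + T'
T' → ε
P → , ,
P → +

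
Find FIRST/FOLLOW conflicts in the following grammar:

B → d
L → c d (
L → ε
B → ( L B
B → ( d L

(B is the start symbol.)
No FIRST/FOLLOW conflicts.

Nullable non-terminals: L.

L: nullable alternative(s) L → ε; FOLLOW(L) = { $, '(', 'd' }
  L → c d (: FIRST \ {ε} = { 'c' } — disjoint from FOLLOW(L)
  L → ε: FIRST \ {ε} = { } — this is the only nullable alternative, skip

B has no nullable alternative, so no FIRST/FOLLOW check is needed there.

No FIRST/FOLLOW conflicts found.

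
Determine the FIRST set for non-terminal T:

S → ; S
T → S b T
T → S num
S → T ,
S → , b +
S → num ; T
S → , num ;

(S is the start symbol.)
FIRST sets of the other non-terminals involved (by the same procedure, iterated to a fixed point):
  FIRST(S) = { ',', ';', 'num' }

From T → S b T:
  - S is a non-terminal: add FIRST(S) \ {ε} = { ',', ';', 'num' }
    S is not nullable, so stop
From T → S num:
  - S is a non-terminal: add FIRST(S) \ {ε} = { ',', ';', 'num' }
    S is not nullable, so stop

Collecting: FIRST(T) = { ',', ';', 'num' }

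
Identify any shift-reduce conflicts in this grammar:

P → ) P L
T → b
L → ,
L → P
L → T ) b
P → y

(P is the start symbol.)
Augment with P' → P and build the canonical LR(0) collection (I0 = CLOSURE({[P' → . P]}), then GOTO on every symbol after a dot until no new states appear). It has 12 states:
  I0: { [P → . ) P L], [P → . y], [P' → . P] }  — shift
  I1: { [P → ) . P L], [P → . ) P L], [P → . y] }  — shift
  I2: { [P' → P .] }  — accept
  I3: { [P → y .] }  — reduce
  I4: { [L → . ,], [L → . P], [L → . T ) b], [P → ) P . L], [P → . ) P L], [P → . y], [T → . b] }  — shift
  I5: { [L → , .] }  — reduce
  I6: { [P → ) P L .] }  — reduce
  I7: { [L → P .] }  — reduce
  I8: { [L → T . ) b] }  — shift
  I9: { [T → b .] }  — reduce
  I10: { [L → T ) . b] }  — shift
  I11: { [L → T ) b .] }  — reduce

No state contains both a complete item and a shift item.

Answer: No shift-reduce conflicts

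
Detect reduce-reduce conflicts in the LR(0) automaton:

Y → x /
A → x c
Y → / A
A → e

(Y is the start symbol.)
No reduce-reduce conflicts

A reduce-reduce conflict occurs when an LR(0) state has two complete items [A → α .] and [B → β .] — both call for a reduction, and with no lookahead the parser cannot choose between them.

Augment with Y' → Y and build the canonical LR(0) collection (I0 = CLOSURE({[Y' → . Y]}), then GOTO on every symbol after a dot until no new states appear). It has 9 states:
  I0: { [Y → . / A], [Y → . x /], [Y' → . Y] }  — shift
  I1: { [A → . e], [A → . x c], [Y → / . A] }  — shift
  I2: { [Y' → Y .] }  — accept
  I3: { [Y → x . /] }  — shift
  I4: { [Y → x / .] }  — reduce
  I5: { [Y → / A .] }  — reduce
  I6: { [A → e .] }  — reduce
  I7: { [A → x . c] }  — shift
  I8: { [A → x c .] }  — reduce

No state contains more than one complete item.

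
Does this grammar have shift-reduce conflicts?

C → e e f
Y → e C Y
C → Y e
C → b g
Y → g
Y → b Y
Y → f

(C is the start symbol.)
A shift-reduce conflict occurs when an LR(0) state has both:
  - a complete (reduce) item [A → α .] (dot at the end), and
  - a shift item [B → β . c γ] (dot before a terminal).

Augment with C' → C and build the canonical LR(0) collection (I0 = CLOSURE({[C' → . C]}), then GOTO on every symbol after a dot until no new states appear). It has 16 states:
  I0: { [C → . Y e], [C → . b g], [C → . e e f], [C' → . C], [Y → . b Y], [Y → . e C Y], [Y → . f], [Y → . g] }  — shift
  I1: { [C' → C .] }  — accept
  I2: { [C → Y . e] }  — shift
  I3: { [C → b . g], [Y → . b Y], [Y → . e C Y], [Y → . f], [Y → . g], [Y → b . Y] }  — shift
  I4: { [C → . Y e], [C → . b g], [C → . e e f], [C → e . e f], [Y → . b Y], [Y → . e C Y], [Y → . f], [Y → . g], [Y → e . C Y] }  — shift
  I5: { [Y → f .] }  — reduce
  I6: { [Y → g .] }  — reduce
  I7: { [Y → . b Y], [Y → . e C Y], [Y → . f], [Y → . g], [Y → e C . Y] }  — shift
  I8: { [C → . Y e], [C → . b g], [C → . e e f], [C → e . e f], [C → e e . f], [Y → . b Y], [Y → . e C Y], [Y → . f], [Y → . g], [Y → e . C Y] }  — shift
  I9: { [C → e e f .], [Y → f .] }  — 2 reduces
  I10: { [Y → e C Y .] }  — reduce
  I11: { [Y → . b Y], [Y → . e C Y], [Y → . f], [Y → . g], [Y → b . Y] }  — shift
  I12: { [C → . Y e], [C → . b g], [C → . e e f], [Y → . b Y], [Y → . e C Y], [Y → . f], [Y → . g], [Y → e . C Y] }  — shift
  I13: { [Y → b Y .] }  — reduce
  I14: { [C → b g .], [Y → g .] }  — 2 reduces
  I15: { [C → Y e .] }  — reduce

No state contains both a complete item and a shift item.

Answer: No shift-reduce conflicts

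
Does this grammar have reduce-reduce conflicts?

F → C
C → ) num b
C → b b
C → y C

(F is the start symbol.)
No reduce-reduce conflicts

Augment with F' → F and build the canonical LR(0) collection (I0 = CLOSURE({[F' → . F]}), then GOTO on every symbol after a dot until no new states appear). It has 10 states:
  I0: { [C → . ) num b], [C → . b b], [C → . y C], [F → . C], [F' → . F] }  — shift
  I1: { [C → ) . num b] }  — shift
  I2: { [F → C .] }  — reduce
  I3: { [F' → F .] }  — accept
  I4: { [C → b . b] }  — shift
  I5: { [C → . ) num b], [C → . b b], [C → . y C], [C → y . C] }  — shift
  I6: { [C → y C .] }  — reduce
  I7: { [C → b b .] }  — reduce
  I8: { [C → ) num . b] }  — shift
  I9: { [C → ) num b .] }  — reduce

No state contains more than one complete item.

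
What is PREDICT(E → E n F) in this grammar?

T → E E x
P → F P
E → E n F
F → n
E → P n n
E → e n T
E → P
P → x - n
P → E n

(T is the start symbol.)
{ 'e', 'n', 'x' }

PREDICT(E → E n F) = (FIRST(RHS) \ {ε}) ∪ (FOLLOW(E) if ε ∈ FIRST(RHS), i.e. RHS ⇒* ε)
FIRST(E) = { 'e', 'n', 'x' }
FIRST(E n F) = { 'e', 'n', 'x' }
ε ∉ FIRST(E n F), so FOLLOW(E) is not added.
PREDICT(E → E n F) = { 'e', 'n', 'x' }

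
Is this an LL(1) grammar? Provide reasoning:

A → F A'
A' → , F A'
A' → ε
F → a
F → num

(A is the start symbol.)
Relevant sets:
  FOLLOW(A') = { $ }

For A':
  PREDICT(A' → ',' F A') = { ',' }
  PREDICT(A' → ε) = { $ }
For F:
  PREDICT(F → a) = { 'a' }
  PREDICT(F → num) = { 'num' }
A has a single production, so nothing to check there.

All predict sets are disjoint. The grammar IS LL(1).

Answer: Yes, the grammar is LL(1).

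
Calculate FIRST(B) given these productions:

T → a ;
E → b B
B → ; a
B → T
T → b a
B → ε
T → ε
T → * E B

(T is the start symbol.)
FIRST sets of the other non-terminals involved (by the same procedure, iterated to a fixed point):
  FIRST(T) = { '*', 'a', 'b', ε }

From B → ; a:
  - ';' is a terminal: add ';' and stop
From B → T:
  - T is a non-terminal: add FIRST(T) \ {ε} = { '*', 'a', 'b' }
    T is nullable and nothing follows, so the whole right-hand side can vanish: ε ∈ FIRST(B)
From B → ε:
  - ε-production, so ε ∈ FIRST(B)

Collecting: FIRST(B) = { '*', ';', 'a', 'b', ε }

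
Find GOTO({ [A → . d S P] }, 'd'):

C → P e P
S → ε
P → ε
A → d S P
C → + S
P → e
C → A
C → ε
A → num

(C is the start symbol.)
GOTO(I, 'd') = CLOSURE({ [A → αX.β] : [A → α.Xβ] ∈ I, X = 'd' })

Items with dot before 'd', with the dot advanced:
  [A → . d S P] → [A → d . S P]
Closure of the advanced items:
  [A → d . S P] has the dot before S: add [S → .]

GOTO = { [A → d . S P], [S → .] }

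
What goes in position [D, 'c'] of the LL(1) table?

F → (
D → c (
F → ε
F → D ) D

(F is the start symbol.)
To find M[D, 'c'], we find productions for D where 'c' is in the predict set (PREDICT(N → α) = (FIRST(α) \ {ε}) ∪ (FOLLOW(N) if α ⇒* ε)).

D → c (: PREDICT = { 'c' }
  'c' is in predict set, so this production goes in M[D, 'c']

M[D, 'c'] = D → c (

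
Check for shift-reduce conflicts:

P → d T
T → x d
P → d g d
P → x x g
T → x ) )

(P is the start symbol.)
Augment with P' → P and build the canonical LR(0) collection (I0 = CLOSURE({[P' → . P]}), then GOTO on every symbol after a dot until no new states appear). It has 13 states:
  I0: { [P → . d T], [P → . d g d], [P → . x x g], [P' → . P] }  — shift
  I1: { [P' → P .] }  — accept
  I2: { [P → d . T], [P → d . g d], [T → . x ) )], [T → . x d] }  — shift
  I3: { [P → x . x g] }  — shift
  I4: { [P → x x . g] }  — shift
  I5: { [P → x x g .] }  — reduce
  I6: { [P → d T .] }  — reduce
  I7: { [P → d g . d] }  — shift
  I8: { [T → x . ) )], [T → x . d] }  — shift
  I9: { [T → x ) . )] }  — shift
  I10: { [T → x d .] }  — reduce
  I11: { [T → x ) ) .] }  — reduce
  I12: { [P → d g d .] }  — reduce

No state contains both a complete item and a shift item.

Answer: No shift-reduce conflicts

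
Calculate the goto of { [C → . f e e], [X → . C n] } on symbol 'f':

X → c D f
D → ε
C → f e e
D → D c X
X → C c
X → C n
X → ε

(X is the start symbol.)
GOTO(I, 'f') = CLOSURE({ [A → αX.β] : [A → α.Xβ] ∈ I, X = 'f' })

Items with dot before 'f', with the dot advanced:
  [C → . f e e] → [C → f . e e]
Closure adds nothing (no advanced item has the dot before a non-terminal).

GOTO = { [C → f . e e] }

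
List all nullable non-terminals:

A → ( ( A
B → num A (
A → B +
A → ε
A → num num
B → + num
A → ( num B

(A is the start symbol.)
A non-terminal is nullable if it can derive ε (the empty string): either it has an ε-production, or it has a production whose right-hand side consists entirely of nullable non-terminals.

ε-productions: A → ε
So A is immediately nullable.
No further non-terminal can be added: every production for the remaining non-terminals contains a terminal or a non-nullable non-terminal.
Nullable = { 'A' }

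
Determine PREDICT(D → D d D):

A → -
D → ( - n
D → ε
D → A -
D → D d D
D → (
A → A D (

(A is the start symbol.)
PREDICT(D → D d D) = (FIRST(RHS) \ {ε}) ∪ (FOLLOW(D) if ε ∈ FIRST(RHS), i.e. RHS ⇒* ε)
FIRST(D) = { '(', '-', 'd', ε }
FIRST(D d D) = { '(', '-', 'd' }
ε ∉ FIRST(D d D), so FOLLOW(D) is not added.
PREDICT(D → D d D) = { '(', '-', 'd' }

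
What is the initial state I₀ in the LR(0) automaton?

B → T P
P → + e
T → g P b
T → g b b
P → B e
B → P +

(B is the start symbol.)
{ [B → . P +], [B → . T P], [B' → . B], [P → . + e], [P → . B e], [T → . g P b], [T → . g b b] }

First, augment the grammar with B' → B
I₀ = CLOSURE({ [B' → . B] }):
  [B' → . B] has the dot before B: add [B → . T P], [B → . P +]
  [B → . T P] has the dot before T: add [T → . g P b], [T → . g b b]
  [B → . P +] has the dot before P: add [P → . + e], [P → . B e]
No further items can be added.

I₀ = { [B → . P +], [B → . T P], [B' → . B], [P → . + e], [P → . B e], [T → . g P b], [T → . g b b] }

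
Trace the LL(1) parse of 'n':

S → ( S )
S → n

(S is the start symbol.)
LL(1) parsing maintains a stack (initially the start symbol over $) and the input. At each step: if the stack top is a terminal, match it against the current input token; if it is a non-terminal N, replace it with the RHS of M[N, lookahead] (the unique production whose predict set contains the lookahead).

Stack is shown with the top on the left.

Stack  Input  Action
--------------------
S $    n $    output S → n
n $    n $    match 'n'
$      $      accept

The string is accepted.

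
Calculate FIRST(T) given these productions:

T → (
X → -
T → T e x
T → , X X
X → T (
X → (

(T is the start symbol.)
{ '(', ',' }

To compute FIRST(T), examine every production with T on the left-hand side, reading each right-hand side left to right until a non-nullable symbol is reached.

From T → (:
  - '(' is a terminal: add '(' and stop
From T → T e x:
  - T is the symbol being defined: contributes nothing new
    T is not nullable, so stop
From T → , X X:
  - ',' is a terminal: add ',' and stop

Collecting: FIRST(T) = { '(', ',' }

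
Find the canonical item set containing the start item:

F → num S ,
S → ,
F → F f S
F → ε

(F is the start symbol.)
First, augment the grammar with F' → F
I₀ = CLOSURE({ [F' → . F] }):
  [F' → . F] has the dot before F: add [F → . num S ,], [F → . F f S], [F → .]
No further items can be added.

I₀ = { [F → . F f S], [F → . num S ,], [F → .], [F' → . F] }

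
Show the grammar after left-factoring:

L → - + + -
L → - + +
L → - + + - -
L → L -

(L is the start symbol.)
Left-factoring transforms A → αβ₁ | αβ₂ into A → αA' and A' → β₁ | β₂
(α is the longest common prefix among the alternatives). Repeat until
no nonterminal has two alternatives with a common prefix.

Round 1: L has alternatives sharing prefix '- + +'. Introduce L': L → - + + L'
  Add: L' → -
  Add: L' → ε
  Add: L' → - -

Round 2: L' has alternatives sharing prefix '-'. Introduce L'': L' → - L''
  Add: L'' → ε
  Add: L'' → -

No remaining common prefixes — done.

Resulting grammar:
L → - + + L'
L' → - L''
L'' → ε
L'' → -
L' → ε
L → L -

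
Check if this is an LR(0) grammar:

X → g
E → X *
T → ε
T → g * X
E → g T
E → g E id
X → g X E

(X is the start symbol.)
No. Shift-reduce conflict between [X → g .] and [X → . g]

A grammar is LR(0) if no state in the canonical LR(0) collection has:
  - both a shift item (dot before a terminal) and a complete item (shift-reduce conflict), or
  - two or more complete items (reduce-reduce conflict; the accept item [X' → X .] counts as a complete item here).

Augment with X' → X and build the canonical LR(0) collection (I0 = CLOSURE({[X' → . X]}), then GOTO on every symbol after a dot until no new states appear). It has 15 states:
  I0: { [X → . g X E], [X → . g], [X' → . X] }  — shift
  I1: { [X' → X .] }  — accept
  I2: { [X → . g X E], [X → . g], [X → g . X E], [X → g .] }  — shift, reduce
  I3: { [E → . X *], [E → . g E id], [E → . g T], [X → . g X E], [X → . g], [X → g X . E] }  — shift
  I4: { [X → g X E .] }  — reduce
  I5: { [E → X . *] }  — shift
  I6: { [E → . X *], [E → . g E id], [E → . g T], [E → g . E id], [E → g . T], [T → . g * X], [T → .], [X → . g X E], [X → . g], [X → g . X E], [X → g .] }  — shift, 2 reduces
  I7: { [E → g E . id] }  — shift
  I8: { [E → g T .] }  — reduce
  I9: { [E → . X *], [E → . g E id], [E → . g T], [E → X . *], [X → . g X E], [X → . g], [X → g X . E] }  — shift
  I10: { [E → . X *], [E → . g E id], [E → . g T], [E → g . E id], [E → g . T], [T → . g * X], [T → .], [T → g . * X], [X → . g X E], [X → . g], [X → g . X E], [X → g .] }  — shift, 2 reduces
  I11: { [T → g * . X], [X → . g X E], [X → . g] }  — shift
  I12: { [T → g * X .] }  — reduce
  I13: { [E → X * .] }  — reduce
  I14: { [E → g E id .] }  — reduce

Conflict in state I2:
  Shift-reduce conflict between [X → g .] and [X → . g]
So the grammar is NOT LR(0).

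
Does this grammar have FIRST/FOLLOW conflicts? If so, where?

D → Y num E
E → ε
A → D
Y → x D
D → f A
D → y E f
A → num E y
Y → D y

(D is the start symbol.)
A FIRST/FOLLOW conflict occurs when a non-terminal N has a nullable alternative N → β (β ⇒* ε) and another alternative N → α with FIRST(α) ∩ FOLLOW(N) ≠ ∅: on such a lookahead the parser cannot decide between expanding α and letting N vanish via β.

Nullable non-terminals: E.
E has a nullable alternative but only one production, so nothing to check.

A, D, Y have no nullable alternative, so no FIRST/FOLLOW check is needed there.

No FIRST/FOLLOW conflicts found.

Answer: No FIRST/FOLLOW conflicts.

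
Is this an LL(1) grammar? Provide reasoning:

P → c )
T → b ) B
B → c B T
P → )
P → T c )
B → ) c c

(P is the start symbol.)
Yes, the grammar is LL(1).

A grammar is LL(1) if for each non-terminal N with multiple productions, the predict sets of those productions are pairwise disjoint, where PREDICT(N → α) = (FIRST(α) \ {ε}) ∪ (FOLLOW(N) if α ⇒* ε).

Relevant sets:
  FIRST(T) = { 'b' }

For P:
  PREDICT(P → c ')') = { 'c' }
  PREDICT(P → ')') = { ')' }
  PREDICT(P → T c ')') = { 'b' }
For B:
  PREDICT(B → c B T) = { 'c' }
  PREDICT(B → ')' c c) = { ')' }
T has a single production, so nothing to check there.

All predict sets are disjoint. The grammar IS LL(1).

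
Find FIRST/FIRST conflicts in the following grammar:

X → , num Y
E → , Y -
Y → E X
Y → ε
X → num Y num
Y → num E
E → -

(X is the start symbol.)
FIRST sets of the non-terminals at (or reachable through a nullable prefix from) the front of some alternative:
  FIRST(E) = { ',', '-' }

Productions for X:
  X → , num Y: FIRST = { ',' }
  X → num Y num: FIRST = { 'num' }
Productions for E:
  E → , Y -: FIRST = { ',' }
  E → -: FIRST = { '-' }
Productions for Y:
  Y → E X: FIRST = { ',', '-' }
  Y → ε: FIRST = { ε }
  Y → num E: FIRST = { 'num' }

All alternatives of each non-terminal have pairwise disjoint FIRST sets.

Answer: No FIRST/FIRST conflicts.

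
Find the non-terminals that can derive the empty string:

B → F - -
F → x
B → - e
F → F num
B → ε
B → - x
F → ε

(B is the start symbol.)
{ 'B', 'F' }

A non-terminal is nullable if it can derive ε (the empty string): either it has an ε-production, or it has a production whose right-hand side consists entirely of nullable non-terminals.

ε-productions: B → ε, F → ε
So B, F are immediately nullable.
Every non-terminal is now nullable.
Nullable = { 'B', 'F' }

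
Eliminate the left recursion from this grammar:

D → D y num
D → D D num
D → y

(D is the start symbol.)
D → y D'
D' → y num D'
D' → D num D'
D' → ε

D is directly left-recursive. The standard transformation for
  A → A α₁ | ... | A α_m | β₁ | ... | β_n
is
  A  → β₁ A' | ... | β_n A'
  A' → α₁ A' | ... | α_m A' | ε

D → y becomes D → y D'
D → D y num becomes D' → y num D'
D → D D num becomes D' → D num D'
Add D' → ε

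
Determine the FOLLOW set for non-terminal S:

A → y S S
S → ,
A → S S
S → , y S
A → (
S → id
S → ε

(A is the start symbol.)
{ $, ',', 'id' }

In A → y S S: S is followed by S, add FIRST(S) \ {ε} = { ',', 'id' }
  S is nullable, so also add FOLLOW(A)
In A → y S S: S is at the end, add FOLLOW(A)
In A → S S: S is followed by S, add FIRST(S) \ {ε} = { ',', 'id' }
  S is nullable, so also add FOLLOW(A)
In A → S S: S is at the end, add FOLLOW(A)
In S → , y S: S is at the end; this adds FOLLOW(S) to itself — nothing new

The FOLLOW sets referred to above (computed the same way, to a fixed point):
  FOLLOW(A) = { $ }

Taking the union: FOLLOW(S) = { $, ',', 'id' }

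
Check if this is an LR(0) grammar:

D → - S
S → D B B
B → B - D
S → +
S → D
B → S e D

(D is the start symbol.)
A grammar is LR(0) if no state in the canonical LR(0) collection has:
  - both a shift item (dot before a terminal) and a complete item (shift-reduce conflict), or
  - two or more complete items (reduce-reduce conflict; the accept item [D' → D .] counts as a complete item here).

Augment with D' → D and build the canonical LR(0) collection (I0 = CLOSURE({[D' → . D]}), then GOTO on every symbol after a dot until no new states appear). It has 15 states:
  I0: { [D → . - S], [D' → . D] }  — shift
  I1: { [D → - . S], [D → . - S], [S → . +], [S → . D B B], [S → . D] }  — shift
  I2: { [D' → D .] }  — accept
  I3: { [S → + .] }  — reduce
  I4: { [B → . B - D], [B → . S e D], [D → . - S], [S → . +], [S → . D B B], [S → . D], [S → D . B B], [S → D .] }  — shift, reduce
  I5: { [D → - S .] }  — reduce
  I6: { [B → . B - D], [B → . S e D], [B → B . - D], [D → . - S], [S → . +], [S → . D B B], [S → . D], [S → D B . B] }  — shift
  I7: { [B → S . e D] }  — shift
  I8: { [B → S e . D], [D → . - S] }  — shift
  I9: { [B → S e D .] }  — reduce
  I10: { [B → B - . D], [D → - . S], [D → . - S], [S → . +], [S → . D B B], [S → . D] }  — shift
  I11: { [B → B . - D], [S → D B B .] }  — shift, reduce
  I12: { [B → B - . D], [D → . - S] }  — shift
  I13: { [B → B - D .] }  — reduce
  I14: { [B → . B - D], [B → . S e D], [B → B - D .], [D → . - S], [S → . +], [S → . D B B], [S → . D], [S → D . B B], [S → D .] }  — shift, 2 reduces

Conflict in state I4:
  Shift-reduce conflict between [S → D .] and [D → . - S]
So the grammar is NOT LR(0).

Answer: No. Shift-reduce conflict between [S → D .] and [D → . - S]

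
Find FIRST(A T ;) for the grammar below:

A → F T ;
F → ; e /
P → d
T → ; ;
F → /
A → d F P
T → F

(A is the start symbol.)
FIRST sets of the non-terminals involved (from the grammar, by fixed-point iteration):
  FIRST(A) = { '/', ';', 'd' }

To compute FIRST(A T ;), process the symbols left to right:
Symbol A is a non-terminal. Add FIRST(A) \ {ε} = { '/', ';', 'd' }
A is not nullable (ε ∉ FIRST(A)), so stop here.
FIRST(A T ;) = { '/', ';', 'd' }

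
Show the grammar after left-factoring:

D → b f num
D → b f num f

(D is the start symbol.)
D → b f num D'
D' → ε
D' → f

Left-factoring transforms A → αβ₁ | αβ₂ into A → αA' and A' → β₁ | β₂
(α is the longest common prefix among the alternatives). Repeat until
no nonterminal has two alternatives with a common prefix.

Round 1: D has alternatives sharing prefix 'b f num'. Introduce D': D → b f num D'
  Add: D' → ε
  Add: D' → f

No remaining common prefixes — done.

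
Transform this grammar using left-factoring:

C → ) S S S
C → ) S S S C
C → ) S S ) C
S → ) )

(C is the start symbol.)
Left-factoring transforms A → αβ₁ | αβ₂ into A → αA' and A' → β₁ | β₂
(α is the longest common prefix among the alternatives). Repeat until
no nonterminal has two alternatives with a common prefix.

Round 1: C has alternatives sharing prefix ') S S'. Introduce C': C → ) S S C'
  Add: C' → S
  Add: C' → S C
  Add: C' → ) C

Round 2: C' has alternatives sharing prefix 'S'. Introduce C'': C' → S C''
  Add: C'' → ε
  Add: C'' → C

No remaining common prefixes — done.

Resulting grammar:
C → ) S S C'
C' → S C''
C'' → ε
C'' → C
C' → ) C
S → ) )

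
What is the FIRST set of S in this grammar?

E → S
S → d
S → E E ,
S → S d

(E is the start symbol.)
{ 'd' }

FIRST sets of the other non-terminals involved (by the same procedure, iterated to a fixed point):
  FIRST(E) = { 'd' }

From S → d:
  - d is a terminal: add 'd' and stop
From S → E E ,:
  - E is a non-terminal: add FIRST(E) \ {ε} = { 'd' }
    E is not nullable, so stop
From S → S d:
  - S is the symbol being defined: contributes nothing new
    S is not nullable, so stop

Collecting: FIRST(S) = { 'd' }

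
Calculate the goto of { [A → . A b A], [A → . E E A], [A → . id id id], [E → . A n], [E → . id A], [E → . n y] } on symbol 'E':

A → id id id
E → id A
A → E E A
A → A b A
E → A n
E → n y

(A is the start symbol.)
GOTO(I, 'E') = CLOSURE({ [A → αX.β] : [A → α.Xβ] ∈ I, X = 'E' })

Items with dot before 'E', with the dot advanced:
  [A → . E E A] → [A → E . E A]
Closure of the advanced items:
  [A → E . E A] has the dot before E: add [E → . id A], [E → . A n], [E → . n y]
  [E → . A n] has the dot before A: add [A → . id id id], [A → . E E A], [A → . A b A]

GOTO = { [A → . A b A], [A → . E E A], [A → . id id id], [A → E . E A], [E → . A n], [E → . id A], [E → . n y] }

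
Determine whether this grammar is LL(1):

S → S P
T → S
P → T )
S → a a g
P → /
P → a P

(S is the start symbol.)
Relevant sets:
  FIRST(S) = { 'a' }
  FIRST(T) = { 'a' }

For S:
  PREDICT(S → S P) = { 'a' }
  PREDICT(S → a a g) = { 'a' }
For P:
  PREDICT(P → T ')') = { 'a' }
  PREDICT(P → '/') = { '/' }
  PREDICT(P → a P) = { 'a' }
T has a single production, so nothing to check there.

Conflict found: Predict set conflict for S: { 'a' }
The grammar is NOT LL(1).

Answer: No. Predict set conflict for S: { 'a' }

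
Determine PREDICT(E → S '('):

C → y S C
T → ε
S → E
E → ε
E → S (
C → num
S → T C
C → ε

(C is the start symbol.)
PREDICT(E → S '(') = (FIRST(RHS) \ {ε}) ∪ (FOLLOW(E) if ε ∈ FIRST(RHS), i.e. RHS ⇒* ε)
FIRST(S) = { '(', 'num', 'y', ε }
FIRST(S '(') = { '(', 'num', 'y' }
ε ∉ FIRST(S '('), so FOLLOW(E) is not added.
PREDICT(E → S '(') = { '(', 'num', 'y' }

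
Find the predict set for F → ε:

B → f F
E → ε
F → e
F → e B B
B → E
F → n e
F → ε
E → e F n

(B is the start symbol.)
{ $, 'e', 'f', 'n' }

PREDICT(F → ε) = (FIRST(RHS) \ {ε}) ∪ (FOLLOW(F) if ε ∈ FIRST(RHS), i.e. RHS ⇒* ε)
The right-hand side is ε (FIRST(ε) = { ε }), so the predict set is FOLLOW(F) = { $, 'e', 'f', 'n' }
PREDICT(F → ε) = { $, 'e', 'f', 'n' }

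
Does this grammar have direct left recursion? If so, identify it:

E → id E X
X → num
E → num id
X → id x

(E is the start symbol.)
No direct left recursion

Direct left recursion occurs when N → N α for some non-terminal N (the right-hand side begins with the left-hand side itself).

E → id E X: starts with id
X → num: starts with num
E → num id: starts with num
X → id x: starts with id

No direct left recursion found.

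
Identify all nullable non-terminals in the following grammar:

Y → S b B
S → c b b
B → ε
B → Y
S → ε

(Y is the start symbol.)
ε-productions: B → ε, S → ε
So B, S are immediately nullable.
No further non-terminal can be added: every production for the remaining non-terminals contains a terminal or a non-nullable non-terminal.
Nullable = { 'B', 'S' }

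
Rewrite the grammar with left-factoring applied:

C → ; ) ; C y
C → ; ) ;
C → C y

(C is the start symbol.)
Left-factoring transforms A → αβ₁ | αβ₂ into A → αA' and A' → β₁ | β₂
(α is the longest common prefix among the alternatives). Repeat until
no nonterminal has two alternatives with a common prefix.

Round 1: C has alternatives sharing prefix '; ) ;'. Introduce C': C → ; ) ; C'
  Add: C' → C y
  Add: C' → ε

No remaining common prefixes — done.

Resulting grammar:
C → ; ) ; C'
C' → C y
C' → ε
C → C y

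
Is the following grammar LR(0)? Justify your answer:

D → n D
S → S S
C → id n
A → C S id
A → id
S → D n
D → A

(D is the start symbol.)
No. Shift-reduce conflict between [A → id .] and [C → id . n]

Augment with D' → D and build the canonical LR(0) collection (I0 = CLOSURE({[D' → . D]}), then GOTO on every symbol after a dot until no new states appear). It has 13 states:
  I0: { [A → . C S id], [A → . id], [C → . id n], [D → . A], [D → . n D], [D' → . D] }  — shift
  I1: { [D → A .] }  — reduce
  I2: { [A → . C S id], [A → . id], [A → C . S id], [C → . id n], [D → . A], [D → . n D], [S → . D n], [S → . S S] }  — shift
  I3: { [D' → D .] }  — accept
  I4: { [A → id .], [C → id . n] }  — shift, reduce
  I5: { [A → . C S id], [A → . id], [C → . id n], [D → . A], [D → . n D], [D → n . D] }  — shift
  I6: { [D → n D .] }  — reduce
  I7: { [C → id n .] }  — reduce
  I8: { [S → D . n] }  — shift
  I9: { [A → . C S id], [A → . id], [A → C S . id], [C → . id n], [D → . A], [D → . n D], [S → . D n], [S → . S S], [S → S . S] }  — shift
  I10: { [A → . C S id], [A → . id], [C → . id n], [D → . A], [D → . n D], [S → . D n], [S → . S S], [S → S . S], [S → S S .] }  — shift, reduce
  I11: { [A → C S id .], [A → id .], [C → id . n] }  — shift, 2 reduces
  I12: { [S → D n .] }  — reduce

Conflict in state I4:
  Shift-reduce conflict between [A → id .] and [C → id . n]
So the grammar is NOT LR(0).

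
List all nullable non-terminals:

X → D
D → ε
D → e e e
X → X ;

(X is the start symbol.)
{ 'D', 'X' }

ε-productions: D → ε
So D is immediately nullable.
X → D: every symbol on the right is nullable, so X is nullable too.
Every non-terminal is now nullable.
Nullable = { 'D', 'X' }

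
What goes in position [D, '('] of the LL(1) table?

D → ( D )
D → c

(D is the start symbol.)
To find M[D, '('], we find productions for D where '(' is in the predict set (PREDICT(N → α) = (FIRST(α) \ {ε}) ∪ (FOLLOW(N) if α ⇒* ε)).

D → ( D ): PREDICT = { '(' }
  '(' is in predict set, so this production goes in M[D, '(']
D → c: PREDICT = { 'c' }

M[D, '('] = D → ( D )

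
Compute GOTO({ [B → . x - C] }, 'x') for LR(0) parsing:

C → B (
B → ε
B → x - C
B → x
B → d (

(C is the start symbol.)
GOTO(I, 'x') = CLOSURE({ [A → αX.β] : [A → α.Xβ] ∈ I, X = 'x' })

Items with dot before 'x', with the dot advanced:
  [B → . x - C] → [B → x . - C]
Closure adds nothing (no advanced item has the dot before a non-terminal).

GOTO = { [B → x . - C] }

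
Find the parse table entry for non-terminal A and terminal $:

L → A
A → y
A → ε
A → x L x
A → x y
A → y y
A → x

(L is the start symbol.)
To find M[A, $], we find productions for A where $ is in the predict set (PREDICT(N → α) = (FIRST(α) \ {ε}) ∪ (FOLLOW(N) if α ⇒* ε)).

Relevant sets:
  FOLLOW(A) = { $, 'x' }

A → y: PREDICT = { 'y' }
A → ε: PREDICT = { $, 'x' }
  $ is in predict set, so this production goes in M[A, $]
A → x L x: PREDICT = { 'x' }
A → x y: PREDICT = { 'x' }
A → y y: PREDICT = { 'y' }
A → x: PREDICT = { 'x' }

M[A, $] = A → ε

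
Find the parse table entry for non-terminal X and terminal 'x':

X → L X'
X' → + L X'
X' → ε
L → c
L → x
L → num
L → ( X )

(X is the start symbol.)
To find M[X, 'x'], we find productions for X where 'x' is in the predict set (PREDICT(N → α) = (FIRST(α) \ {ε}) ∪ (FOLLOW(N) if α ⇒* ε)).

Relevant sets:
  FIRST(L) = { '(', 'c', 'num', 'x' }

X → L X': PREDICT = { '(', 'c', 'num', 'x' }
  'x' is in predict set, so this production goes in M[X, 'x']

M[X, 'x'] = X → L X'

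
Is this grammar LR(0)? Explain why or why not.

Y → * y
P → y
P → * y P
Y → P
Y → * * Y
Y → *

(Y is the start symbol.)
No. Shift-reduce conflict between [Y → * .] and [P → * . y P]

Augment with Y' → Y and build the canonical LR(0) collection (I0 = CLOSURE({[Y' → . Y]}), then GOTO on every symbol after a dot until no new states appear). It has 11 states:
  I0: { [P → . * y P], [P → . y], [Y → . * * Y], [Y → . * y], [Y → . *], [Y → . P], [Y' → . Y] }  — shift
  I1: { [P → * . y P], [Y → * . * Y], [Y → * . y], [Y → * .] }  — shift, reduce
  I2: { [Y → P .] }  — reduce
  I3: { [Y' → Y .] }  — accept
  I4: { [P → y .] }  — reduce
  I5: { [P → . * y P], [P → . y], [Y → * * . Y], [Y → . * * Y], [Y → . * y], [Y → . *], [Y → . P] }  — shift
  I6: { [P → * y . P], [P → . * y P], [P → . y], [Y → * y .] }  — shift, reduce
  I7: { [P → * . y P] }  — shift
  I8: { [P → * y P .] }  — reduce
  I9: { [P → * y . P], [P → . * y P], [P → . y] }  — shift
  I10: { [Y → * * Y .] }  — reduce

Conflict in state I1:
  Shift-reduce conflict between [Y → * .] and [P → * . y P]
So the grammar is NOT LR(0).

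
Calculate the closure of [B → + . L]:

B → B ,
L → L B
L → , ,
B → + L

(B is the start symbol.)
Start with: [B → + . L]
  [B → + . L] has the dot before L: add [L → . L B], [L → . , ,]
No further items can be added.

CLOSURE = { [B → + . L], [L → . , ,], [L → . L B] }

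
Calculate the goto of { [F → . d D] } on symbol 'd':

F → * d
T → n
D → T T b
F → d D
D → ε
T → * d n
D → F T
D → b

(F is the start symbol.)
GOTO(I, 'd') = CLOSURE({ [A → αX.β] : [A → α.Xβ] ∈ I, X = 'd' })

Items with dot before 'd', with the dot advanced:
  [F → . d D] → [F → d . D]
Closure of the advanced items:
  [F → d . D] has the dot before D: add [D → . T T b], [D → .], [D → . F T], [D → . b]
  [D → . T T b] has the dot before T: add [T → . n], [T → . * d n]
  [D → . F T] has the dot before F: add [F → . * d], [F → . d D]

GOTO = { [D → . F T], [D → . T T b], [D → . b], [D → .], [F → . * d], [F → . d D], [F → d . D], [T → . * d n], [T → . n] }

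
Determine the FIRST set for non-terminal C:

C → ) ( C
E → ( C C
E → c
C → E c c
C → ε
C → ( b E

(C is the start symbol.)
{ '(', ')', 'c', ε }

To compute FIRST(C), examine every production with C on the left-hand side, reading each right-hand side left to right until a non-nullable symbol is reached.

FIRST sets of the other non-terminals involved (by the same procedure, iterated to a fixed point):
  FIRST(E) = { '(', 'c' }

From C → ) ( C:
  - ')' is a terminal: add ')' and stop
From C → E c c:
  - E is a non-terminal: add FIRST(E) \ {ε} = { '(', 'c' }
    E is not nullable, so stop
From C → ε:
  - ε-production, so ε ∈ FIRST(C)
From C → ( b E:
  - '(' is a terminal: add '(' and stop

Collecting: FIRST(C) = { '(', ')', 'c', ε }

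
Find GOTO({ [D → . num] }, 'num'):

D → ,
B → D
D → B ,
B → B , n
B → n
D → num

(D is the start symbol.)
{ [D → num .] }

GOTO(I, 'num') = CLOSURE({ [A → αX.β] : [A → α.Xβ] ∈ I, X = 'num' })

Items with dot before 'num', with the dot advanced:
  [D → . num] → [D → num .]
Closure adds nothing (no advanced item has the dot before a non-terminal).

GOTO = { [D → num .] }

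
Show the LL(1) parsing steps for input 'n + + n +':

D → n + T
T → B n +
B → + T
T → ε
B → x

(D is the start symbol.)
LL(1) parsing maintains a stack (initially the start symbol over $) and the input. At each step: if the stack top is a terminal, match it against the current input token; if it is a non-terminal N, replace it with the RHS of M[N, lookahead] (the unique production whose predict set contains the lookahead).

Stack is shown with the top on the left.

Stack      Input        Action
------------------------------
D $        n + + n + $  output D → n + T
n + T $    n + + n + $  match 'n'
+ T $      + + n + $    match '+'
T $        + n + $      output T → B n +
B n + $    + n + $      output B → + T
+ T n + $  + n + $      match '+'
T n + $    n + $        output T → ε
n + $      n + $        match 'n'
+ $        + $          match '+'
$          $            accept

The string is accepted.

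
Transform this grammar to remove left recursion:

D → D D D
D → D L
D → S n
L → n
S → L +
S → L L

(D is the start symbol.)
D → S n D'
D' → D D D'
D' → L D'
D' → ε
L → n
S → L +
S → L L

D is directly left-recursive. The standard transformation for
  A → A α₁ | ... | A α_m | β₁ | ... | β_n
is
  A  → β₁ A' | ... | β_n A'
  A' → α₁ A' | ... | α_m A' | ε

D → S n becomes D → S n D'
D → D D D becomes D' → D D D'
D → D L becomes D' → L D'
Add D' → ε

Productions for other non-terminals are unchanged:
  L → n
  S → L +
  S → L L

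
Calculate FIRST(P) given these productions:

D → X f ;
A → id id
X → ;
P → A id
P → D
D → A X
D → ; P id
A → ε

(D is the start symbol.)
{ ';', 'id' }

To compute FIRST(P), examine every production with P on the left-hand side, reading each right-hand side left to right until a non-nullable symbol is reached.

FIRST sets of the other non-terminals involved (by the same procedure, iterated to a fixed point):
  FIRST(A) = { 'id', ε }
  FIRST(D) = { ';', 'id' }

From P → A id:
  - A is a non-terminal: add FIRST(A) \ {ε} = { 'id' }
    A is nullable, so continue to the next symbol
  - id is a terminal: add 'id' and stop
From P → D:
  - D is a non-terminal: add FIRST(D) \ {ε} = { ';', 'id' }
    D is not nullable, so stop

Collecting: FIRST(P) = { ';', 'id' }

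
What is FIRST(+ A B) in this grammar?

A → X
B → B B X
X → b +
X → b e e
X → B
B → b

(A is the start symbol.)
{ '+' }

To compute FIRST(+ A B), process the symbols left to right:
Symbol + is a terminal. Add '+' and stop.
FIRST(+ A B) = { '+' }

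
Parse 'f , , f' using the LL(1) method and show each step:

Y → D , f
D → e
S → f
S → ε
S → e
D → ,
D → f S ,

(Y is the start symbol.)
LL(1) parsing maintains a stack (initially the start symbol over $) and the input. At each step: if the stack top is a terminal, match it against the current input token; if it is a non-terminal N, replace it with the RHS of M[N, lookahead] (the unique production whose predict set contains the lookahead).

Stack is shown with the top on the left.

Stack        Input      Action
------------------------------
Y $          f , , f $  output Y → D , f
D , f $      f , , f $  output D → f S ,
f S , , f $  f , , f $  match 'f'
S , , f $    , , f $    output S → ε
, , f $      , , f $    match ','
, f $        , f $      match ','
f $          f $        match 'f'
$            $          accept

The string is accepted.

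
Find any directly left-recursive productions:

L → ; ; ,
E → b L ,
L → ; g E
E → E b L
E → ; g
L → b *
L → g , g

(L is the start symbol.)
L → ; ; ,: starts with ';'
E → b L ,: starts with b
L → ; g E: starts with ';'
E → E b L: LEFT RECURSIVE (starts with E)
E → ; g: starts with ';'
L → b *: starts with b
L → g , g: starts with g

The grammar has direct left recursion on: E.

Answer: Yes, E is left-recursive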